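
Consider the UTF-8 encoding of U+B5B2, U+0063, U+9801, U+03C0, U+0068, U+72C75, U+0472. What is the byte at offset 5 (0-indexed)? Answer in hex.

0xA0

U+B5B2 → 3-byte form EB 96 B2 at offsets 0–2.
U+0063 → 1-byte form 63 at offsets 3–3.
U+9801 → 3-byte form E9 A0 81 at offsets 4–6.
Offset 5 falls in char 3's range; it's byte 2 of E9 A0 81 = 0xA0.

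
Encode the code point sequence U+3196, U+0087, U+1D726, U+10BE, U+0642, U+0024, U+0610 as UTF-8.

E3 86 96 C2 87 F0 9D 9C A6 E1 82 BE D9 82 24 D8 90

U+3196: 3-byte form → E3 86 96.
U+0087: 2-byte form → C2 87.
U+1D726: 4-byte form → F0 9D 9C A6.
U+10BE: 3-byte form → E1 82 BE.
U+0642: 2-byte form → D9 82.
U+0024: 1-byte form → 24.
U+0610: 2-byte form → D8 90.
Concatenated (17 bytes): E3 86 96 C2 87 F0 9D 9C A6 E1 82 BE D9 82 24 D8 90.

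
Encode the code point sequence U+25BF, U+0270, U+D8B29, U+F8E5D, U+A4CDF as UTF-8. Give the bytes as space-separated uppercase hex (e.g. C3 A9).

U+25BF: 3-byte form → E2 96 BF.
U+0270: 2-byte form → C9 B0.
U+D8B29: 4-byte form → F3 98 AC A9.
U+F8E5D: 4-byte form → F3 B8 B9 9D.
U+A4CDF: 4-byte form → F2 A4 B3 9F.
Concatenated (17 bytes): E2 96 BF C9 B0 F3 98 AC A9 F3 B8 B9 9D F2 A4 B3 9F.

E2 96 BF C9 B0 F3 98 AC A9 F3 B8 B9 9D F2 A4 B3 9F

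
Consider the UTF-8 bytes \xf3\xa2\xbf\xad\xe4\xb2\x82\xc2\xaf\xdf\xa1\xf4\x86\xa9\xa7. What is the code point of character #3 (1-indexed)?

Offset 0: leading byte 0xF3 = 11110011 → 4-byte char #1 = F3 A2 BF AD.
Offset 4: leading byte 0xE4 = 11100100 → 3-byte char #2 = E4 B2 82.
Offset 7: leading byte 0xC2 = 11000010 → 2-byte char #3 = C2 AF.
Leading byte 0xC2 = 11000010 matches 110xxxxx → 2-byte sequence.
Byte 1: 0xC2 = 11000010, payload 00010 (5 bits).
Byte 2: 0xAF = 10101111 (10xxxxxx ✓), payload 101111.
Concatenate: 00010101111 = 0xAF (11 bits → U+00AF).

U+00AF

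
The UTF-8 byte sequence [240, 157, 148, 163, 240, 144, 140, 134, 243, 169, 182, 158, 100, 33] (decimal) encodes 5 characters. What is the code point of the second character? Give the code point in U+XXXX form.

U+10306

Offset 0: leading byte 0xF0 = 11110000 → 4-byte char #1 = F0 9D 94 A3.
Offset 4: leading byte 0xF0 = 11110000 → 4-byte char #2 = F0 90 8C 86.
Leading byte 0xF0 = 11110000 matches 11110xxx → 4-byte sequence.
Byte 1: 0xF0 = 11110000, payload 000 (3 bits).
Byte 2: 0x90 = 10010000 (10xxxxxx ✓), payload 010000.
Byte 3: 0x8C = 10001100 (10xxxxxx ✓), payload 001100.
Byte 4: 0x86 = 10000110 (10xxxxxx ✓), payload 000110.
Concatenate: 000010000001100000110 = 0x10306 (21 bits → U+10306).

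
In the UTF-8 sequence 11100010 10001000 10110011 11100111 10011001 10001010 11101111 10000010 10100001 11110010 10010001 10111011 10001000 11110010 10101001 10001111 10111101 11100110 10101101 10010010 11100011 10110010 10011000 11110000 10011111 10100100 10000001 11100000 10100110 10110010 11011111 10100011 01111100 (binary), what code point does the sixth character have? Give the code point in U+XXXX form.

U+6B52

Offset 0: leading byte 0xE2 = 11100010 → 3-byte char #1 = E2 88 B3.
Offset 3: leading byte 0xE7 = 11100111 → 3-byte char #2 = E7 99 8A.
Offset 6: leading byte 0xEF = 11101111 → 3-byte char #3 = EF 82 A1.
Offset 9: leading byte 0xF2 = 11110010 → 4-byte char #4 = F2 91 BB 88.
Offset 13: leading byte 0xF2 = 11110010 → 4-byte char #5 = F2 A9 8F BD.
Offset 17: leading byte 0xE6 = 11100110 → 3-byte char #6 = E6 AD 92.
Leading byte 0xE6 = 11100110 matches 1110xxxx → 3-byte sequence.
Byte 1: 0xE6 = 11100110, payload 0110 (4 bits).
Byte 2: 0xAD = 10101101 (10xxxxxx ✓), payload 101101.
Byte 3: 0x92 = 10010010 (10xxxxxx ✓), payload 010010.
Concatenate: 0110101101010010 = 0x6B52 (16 bits → U+6B52).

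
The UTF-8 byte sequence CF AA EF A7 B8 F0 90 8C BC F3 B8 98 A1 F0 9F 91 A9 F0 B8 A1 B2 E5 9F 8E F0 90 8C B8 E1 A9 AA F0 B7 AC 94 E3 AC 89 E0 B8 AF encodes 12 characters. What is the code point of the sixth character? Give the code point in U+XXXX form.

Offset 0: leading byte 0xCF = 11001111 → 2-byte char #1 = CF AA.
Offset 2: leading byte 0xEF = 11101111 → 3-byte char #2 = EF A7 B8.
Offset 5: leading byte 0xF0 = 11110000 → 4-byte char #3 = F0 90 8C BC.
Offset 9: leading byte 0xF3 = 11110011 → 4-byte char #4 = F3 B8 98 A1.
Offset 13: leading byte 0xF0 = 11110000 → 4-byte char #5 = F0 9F 91 A9.
Offset 17: leading byte 0xF0 = 11110000 → 4-byte char #6 = F0 B8 A1 B2.
Leading byte 0xF0 = 11110000 matches 11110xxx → 4-byte sequence.
Byte 1: 0xF0 = 11110000, payload 000 (3 bits).
Byte 2: 0xB8 = 10111000 (10xxxxxx ✓), payload 111000.
Byte 3: 0xA1 = 10100001 (10xxxxxx ✓), payload 100001.
Byte 4: 0xB2 = 10110010 (10xxxxxx ✓), payload 110010.
Concatenate: 000111000100001110010 = 0x38872 (21 bits → U+38872).

U+38872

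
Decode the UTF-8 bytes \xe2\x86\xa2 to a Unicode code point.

U+21A2

Leading byte 0xE2 = 11100010 matches 1110xxxx → 3-byte sequence.
Byte 1: 0xE2 = 11100010, payload 0010 (4 bits).
Byte 2: 0x86 = 10000110 (10xxxxxx ✓), payload 000110.
Byte 3: 0xA2 = 10100010 (10xxxxxx ✓), payload 100010.
Concatenate: 0010000110100010 = 0x21A2 (16 bits → U+21A2).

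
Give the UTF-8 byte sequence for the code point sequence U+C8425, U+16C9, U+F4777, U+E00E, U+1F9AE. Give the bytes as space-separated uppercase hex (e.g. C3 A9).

F3 88 90 A5 E1 9B 89 F3 B4 9D B7 EE 80 8E F0 9F A6 AE

U+C8425: 4-byte form → F3 88 90 A5.
U+16C9: 3-byte form → E1 9B 89.
U+F4777: 4-byte form → F3 B4 9D B7.
U+E00E: 3-byte form → EE 80 8E.
U+1F9AE: 4-byte form → F0 9F A6 AE.
Concatenated (18 bytes): F3 88 90 A5 E1 9B 89 F3 B4 9D B7 EE 80 8E F0 9F A6 AE.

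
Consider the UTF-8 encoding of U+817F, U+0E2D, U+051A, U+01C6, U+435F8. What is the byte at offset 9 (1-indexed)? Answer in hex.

0xC7

1-indexed offset 9 is 0-indexed offset 8.
U+817F → 3-byte form E8 85 BF at offsets 0–2.
U+0E2D → 3-byte form E0 B8 AD at offsets 3–5.
U+051A → 2-byte form D4 9A at offsets 6–7.
U+01C6 → 2-byte form C7 86 at offsets 8–9.
Offset 8 falls in char 4's range; it's byte 1 of C7 86 = 0xC7.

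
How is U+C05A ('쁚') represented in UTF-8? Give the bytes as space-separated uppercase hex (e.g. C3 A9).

EC 81 9A

U+C05A = 0xC05A = 49242 decimal. In range U+0800–U+FFFF → 3-byte form: 1110xxxx 10xxxxxx 10xxxxxx.
Binary (16 bits): 1100000001011010.
Split 4+6+6: 1100 | 000001 | 011010.
Byte 1: 11101100 = 0xEC.
Byte 2: 10000001 = 0x81.
Byte 3: 10011010 = 0x9A.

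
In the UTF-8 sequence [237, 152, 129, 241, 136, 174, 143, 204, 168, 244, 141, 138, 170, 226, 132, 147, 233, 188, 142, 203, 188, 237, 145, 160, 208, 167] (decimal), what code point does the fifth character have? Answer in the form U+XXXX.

U+2113

Offset 0: leading byte 0xED = 11101101 → 3-byte char #1 = ED 98 81.
Offset 3: leading byte 0xF1 = 11110001 → 4-byte char #2 = F1 88 AE 8F.
Offset 7: leading byte 0xCC = 11001100 → 2-byte char #3 = CC A8.
Offset 9: leading byte 0xF4 = 11110100 → 4-byte char #4 = F4 8D 8A AA.
Offset 13: leading byte 0xE2 = 11100010 → 3-byte char #5 = E2 84 93.
Leading byte 0xE2 = 11100010 matches 1110xxxx → 3-byte sequence.
Byte 1: 0xE2 = 11100010, payload 0010 (4 bits).
Byte 2: 0x84 = 10000100 (10xxxxxx ✓), payload 000100.
Byte 3: 0x93 = 10010011 (10xxxxxx ✓), payload 010011.
Concatenate: 0010000100010011 = 0x2113 (16 bits → U+2113).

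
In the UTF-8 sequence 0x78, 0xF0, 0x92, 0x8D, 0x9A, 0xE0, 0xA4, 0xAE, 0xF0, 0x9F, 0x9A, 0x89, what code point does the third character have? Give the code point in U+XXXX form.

U+092E

Offset 0: leading byte 0x78 = 01111000 → 1-byte char #1 = 78.
Offset 1: leading byte 0xF0 = 11110000 → 4-byte char #2 = F0 92 8D 9A.
Offset 5: leading byte 0xE0 = 11100000 → 3-byte char #3 = E0 A4 AE.
Leading byte 0xE0 = 11100000 matches 1110xxxx → 3-byte sequence.
Byte 1: 0xE0 = 11100000, payload 0000 (4 bits).
Byte 2: 0xA4 = 10100100 (10xxxxxx ✓), payload 100100.
Byte 3: 0xAE = 10101110 (10xxxxxx ✓), payload 101110.
Concatenate: 0000100100101110 = 0x92E (16 bits → U+092E).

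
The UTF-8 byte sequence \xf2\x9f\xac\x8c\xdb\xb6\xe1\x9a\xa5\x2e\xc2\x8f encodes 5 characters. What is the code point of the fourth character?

U+002E

Offset 0: leading byte 0xF2 = 11110010 → 4-byte char #1 = F2 9F AC 8C.
Offset 4: leading byte 0xDB = 11011011 → 2-byte char #2 = DB B6.
Offset 6: leading byte 0xE1 = 11100001 → 3-byte char #3 = E1 9A A5.
Offset 9: leading byte 0x2E = 00101110 → 1-byte char #4 = 2E.
Leading byte 0x2E = 00101110 matches 0xxxxxxx → 1-byte sequence.
Byte 1: 0x2E = 00101110, payload 0101110 (7 bits).
Concatenate: 0101110 = 0x2E (7 bits → U+002E).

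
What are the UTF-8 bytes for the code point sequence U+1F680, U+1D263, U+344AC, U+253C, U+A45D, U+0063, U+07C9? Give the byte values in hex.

F0 9F 9A 80 F0 9D 89 A3 F0 B4 92 AC E2 94 BC EA 91 9D 63 DF 89

U+1F680: 4-byte form → F0 9F 9A 80.
U+1D263: 4-byte form → F0 9D 89 A3.
U+344AC: 4-byte form → F0 B4 92 AC.
U+253C: 3-byte form → E2 94 BC.
U+A45D: 3-byte form → EA 91 9D.
U+0063: 1-byte form → 63.
U+07C9: 2-byte form → DF 89.
Concatenated (21 bytes): F0 9F 9A 80 F0 9D 89 A3 F0 B4 92 AC E2 94 BC EA 91 9D 63 DF 89.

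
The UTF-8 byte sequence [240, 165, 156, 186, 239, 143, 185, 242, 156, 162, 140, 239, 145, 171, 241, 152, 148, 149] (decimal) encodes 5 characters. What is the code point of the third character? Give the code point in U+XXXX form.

U+9C88C

Offset 0: leading byte 0xF0 = 11110000 → 4-byte char #1 = F0 A5 9C BA.
Offset 4: leading byte 0xEF = 11101111 → 3-byte char #2 = EF 8F B9.
Offset 7: leading byte 0xF2 = 11110010 → 4-byte char #3 = F2 9C A2 8C.
Leading byte 0xF2 = 11110010 matches 11110xxx → 4-byte sequence.
Byte 1: 0xF2 = 11110010, payload 010 (3 bits).
Byte 2: 0x9C = 10011100 (10xxxxxx ✓), payload 011100.
Byte 3: 0xA2 = 10100010 (10xxxxxx ✓), payload 100010.
Byte 4: 0x8C = 10001100 (10xxxxxx ✓), payload 001100.
Concatenate: 010011100100010001100 = 0x9C88C (21 bits → U+9C88C).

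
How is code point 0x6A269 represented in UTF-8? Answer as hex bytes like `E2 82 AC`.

F1 AA 89 A9

U+6A269 = 0x6A269 = 434793 decimal. In range U+10000–U+10FFFF → 4-byte form: 11110xxx 10xxxxxx 10xxxxxx 10xxxxxx.
Binary (21 bits): 001101010001001101001.
Split 3+6+6+6: 001 | 101010 | 001001 | 101001.
Byte 1: 11110001 = 0xF1.
Byte 2: 10101010 = 0xAA.
Byte 3: 10001001 = 0x89.
Byte 4: 10101001 = 0xA9.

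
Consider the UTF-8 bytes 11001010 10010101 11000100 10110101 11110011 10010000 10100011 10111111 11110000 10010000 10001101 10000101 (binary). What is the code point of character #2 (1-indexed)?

U+0135

Offset 0: leading byte 0xCA = 11001010 → 2-byte char #1 = CA 95.
Offset 2: leading byte 0xC4 = 11000100 → 2-byte char #2 = C4 B5.
Leading byte 0xC4 = 11000100 matches 110xxxxx → 2-byte sequence.
Byte 1: 0xC4 = 11000100, payload 00100 (5 bits).
Byte 2: 0xB5 = 10110101 (10xxxxxx ✓), payload 110101.
Concatenate: 00100110101 = 0x135 (11 bits → U+0135).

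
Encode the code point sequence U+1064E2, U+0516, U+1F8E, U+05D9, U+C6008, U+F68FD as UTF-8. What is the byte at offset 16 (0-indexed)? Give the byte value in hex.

0xB6

U+1064E2 → 4-byte form F4 86 93 A2 at offsets 0–3.
U+0516 → 2-byte form D4 96 at offsets 4–5.
U+1F8E → 3-byte form E1 BE 8E at offsets 6–8.
U+05D9 → 2-byte form D7 99 at offsets 9–10.
U+C6008 → 4-byte form F3 86 80 88 at offsets 11–14.
U+F68FD → 4-byte form F3 B6 A3 BD at offsets 15–18.
Offset 16 falls in char 6's range; it's byte 2 of F3 B6 A3 BD = 0xB6.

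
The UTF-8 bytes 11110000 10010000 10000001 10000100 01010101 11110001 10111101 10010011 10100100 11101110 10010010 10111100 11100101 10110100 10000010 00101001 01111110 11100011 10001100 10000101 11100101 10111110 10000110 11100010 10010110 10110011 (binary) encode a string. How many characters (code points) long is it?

Byte at offset 0: 0xF0 = 11110000 → 4-byte char (#1). Advance 4.
Byte at offset 4: 0x55 = 01010101 → 1-byte char (#2). Advance 1.
Byte at offset 5: 0xF1 = 11110001 → 4-byte char (#3). Advance 4.
Byte at offset 9: 0xEE = 11101110 → 3-byte char (#4). Advance 3.
Byte at offset 12: 0xE5 = 11100101 → 3-byte char (#5). Advance 3.
Byte at offset 15: 0x29 = 00101001 → 1-byte char (#6). Advance 1.
Byte at offset 16: 0x7E = 01111110 → 1-byte char (#7). Advance 1.
Byte at offset 17: 0xE3 = 11100011 → 3-byte char (#8). Advance 3.
Byte at offset 20: 0xE5 = 11100101 → 3-byte char (#9). Advance 3.
Byte at offset 23: 0xE2 = 11100010 → 3-byte char (#10). Advance 3.
Reached end at offset 26 after 10 code points.

10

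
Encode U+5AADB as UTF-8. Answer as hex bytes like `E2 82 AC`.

F1 9A AB 9B

U+5AADB = 0x5AADB = 371419 decimal. In range U+10000–U+10FFFF → 4-byte form: 11110xxx 10xxxxxx 10xxxxxx 10xxxxxx.
Binary (21 bits): 001011010101011011011.
Split 3+6+6+6: 001 | 011010 | 101011 | 011011.
Byte 1: 11110001 = 0xF1.
Byte 2: 10011010 = 0x9A.
Byte 3: 10101011 = 0xAB.
Byte 4: 10011011 = 0x9B.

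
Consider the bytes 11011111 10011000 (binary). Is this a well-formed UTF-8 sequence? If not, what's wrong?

valid

Leading byte 0xDF = 11011111 → 2-byte form.
Continuation bytes 0x98=10011000 all match 10xxxxxx.
Decoded value 0x7D8 is ≥ 0x80 (shortest form) and not a surrogate.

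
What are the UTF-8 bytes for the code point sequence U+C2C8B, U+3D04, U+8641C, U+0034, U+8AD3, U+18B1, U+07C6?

F3 82 B2 8B E3 B4 84 F2 86 90 9C 34 E8 AB 93 E1 A2 B1 DF 86

U+C2C8B: 4-byte form → F3 82 B2 8B.
U+3D04: 3-byte form → E3 B4 84.
U+8641C: 4-byte form → F2 86 90 9C.
U+0034: 1-byte form → 34.
U+8AD3: 3-byte form → E8 AB 93.
U+18B1: 3-byte form → E1 A2 B1.
U+07C6: 2-byte form → DF 86.
Concatenated (20 bytes): F3 82 B2 8B E3 B4 84 F2 86 90 9C 34 E8 AB 93 E1 A2 B1 DF 86.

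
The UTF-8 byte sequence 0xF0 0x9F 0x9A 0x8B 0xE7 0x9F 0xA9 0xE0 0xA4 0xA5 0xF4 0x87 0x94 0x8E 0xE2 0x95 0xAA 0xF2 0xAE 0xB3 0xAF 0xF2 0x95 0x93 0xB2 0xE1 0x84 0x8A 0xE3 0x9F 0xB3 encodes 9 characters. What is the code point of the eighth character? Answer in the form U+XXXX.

Offset 0: leading byte 0xF0 = 11110000 → 4-byte char #1 = F0 9F 9A 8B.
Offset 4: leading byte 0xE7 = 11100111 → 3-byte char #2 = E7 9F A9.
Offset 7: leading byte 0xE0 = 11100000 → 3-byte char #3 = E0 A4 A5.
Offset 10: leading byte 0xF4 = 11110100 → 4-byte char #4 = F4 87 94 8E.
Offset 14: leading byte 0xE2 = 11100010 → 3-byte char #5 = E2 95 AA.
Offset 17: leading byte 0xF2 = 11110010 → 4-byte char #6 = F2 AE B3 AF.
Offset 21: leading byte 0xF2 = 11110010 → 4-byte char #7 = F2 95 93 B2.
Offset 25: leading byte 0xE1 = 11100001 → 3-byte char #8 = E1 84 8A.
Leading byte 0xE1 = 11100001 matches 1110xxxx → 3-byte sequence.
Byte 1: 0xE1 = 11100001, payload 0001 (4 bits).
Byte 2: 0x84 = 10000100 (10xxxxxx ✓), payload 000100.
Byte 3: 0x8A = 10001010 (10xxxxxx ✓), payload 001010.
Concatenate: 0001000100001010 = 0x110A (16 bits → U+110A).

U+110A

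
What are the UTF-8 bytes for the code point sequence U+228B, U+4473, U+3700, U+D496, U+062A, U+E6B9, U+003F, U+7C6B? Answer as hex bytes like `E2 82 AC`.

U+228B: 3-byte form → E2 8A 8B.
U+4473: 3-byte form → E4 91 B3.
U+3700: 3-byte form → E3 9C 80.
U+D496: 3-byte form → ED 92 96.
U+062A: 2-byte form → D8 AA.
U+E6B9: 3-byte form → EE 9A B9.
U+003F: 1-byte form → 3F.
U+7C6B: 3-byte form → E7 B1 AB.
Concatenated (21 bytes): E2 8A 8B E4 91 B3 E3 9C 80 ED 92 96 D8 AA EE 9A B9 3F E7 B1 AB.

E2 8A 8B E4 91 B3 E3 9C 80 ED 92 96 D8 AA EE 9A B9 3F E7 B1 AB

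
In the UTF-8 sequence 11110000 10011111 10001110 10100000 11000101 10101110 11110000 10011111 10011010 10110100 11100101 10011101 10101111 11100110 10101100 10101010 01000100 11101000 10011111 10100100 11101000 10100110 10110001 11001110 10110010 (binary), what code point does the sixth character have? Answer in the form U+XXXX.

Offset 0: leading byte 0xF0 = 11110000 → 4-byte char #1 = F0 9F 8E A0.
Offset 4: leading byte 0xC5 = 11000101 → 2-byte char #2 = C5 AE.
Offset 6: leading byte 0xF0 = 11110000 → 4-byte char #3 = F0 9F 9A B4.
Offset 10: leading byte 0xE5 = 11100101 → 3-byte char #4 = E5 9D AF.
Offset 13: leading byte 0xE6 = 11100110 → 3-byte char #5 = E6 AC AA.
Offset 16: leading byte 0x44 = 01000100 → 1-byte char #6 = 44.
Leading byte 0x44 = 01000100 matches 0xxxxxxx → 1-byte sequence.
Byte 1: 0x44 = 01000100, payload 1000100 (7 bits).
Concatenate: 1000100 = 0x44 (7 bits → U+0044).

U+0044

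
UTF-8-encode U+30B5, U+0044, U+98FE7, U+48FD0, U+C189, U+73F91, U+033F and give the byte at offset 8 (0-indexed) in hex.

U+30B5 → 3-byte form E3 82 B5 at offsets 0–2.
U+0044 → 1-byte form 44 at offsets 3–3.
U+98FE7 → 4-byte form F2 98 BF A7 at offsets 4–7.
U+48FD0 → 4-byte form F1 88 BF 90 at offsets 8–11.
Offset 8 falls in char 4's range; it's byte 1 of F1 88 BF 90 = 0xF1.

0xF1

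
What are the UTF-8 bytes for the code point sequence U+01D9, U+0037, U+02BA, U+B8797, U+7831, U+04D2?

C7 99 37 CA BA F2 B8 9E 97 E7 A0 B1 D3 92

U+01D9: 2-byte form → C7 99.
U+0037: 1-byte form → 37.
U+02BA: 2-byte form → CA BA.
U+B8797: 4-byte form → F2 B8 9E 97.
U+7831: 3-byte form → E7 A0 B1.
U+04D2: 2-byte form → D3 92.
Concatenated (14 bytes): C7 99 37 CA BA F2 B8 9E 97 E7 A0 B1 D3 92.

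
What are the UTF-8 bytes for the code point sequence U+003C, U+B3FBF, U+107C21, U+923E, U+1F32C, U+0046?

U+003C: 1-byte form → 3C.
U+B3FBF: 4-byte form → F2 B3 BE BF.
U+107C21: 4-byte form → F4 87 B0 A1.
U+923E: 3-byte form → E9 88 BE.
U+1F32C: 4-byte form → F0 9F 8C AC.
U+0046: 1-byte form → 46.
Concatenated (17 bytes): 3C F2 B3 BE BF F4 87 B0 A1 E9 88 BE F0 9F 8C AC 46.

3C F2 B3 BE BF F4 87 B0 A1 E9 88 BE F0 9F 8C AC 46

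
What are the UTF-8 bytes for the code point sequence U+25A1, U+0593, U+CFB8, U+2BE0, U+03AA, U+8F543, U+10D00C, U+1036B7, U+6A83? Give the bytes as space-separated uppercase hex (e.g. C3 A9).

E2 96 A1 D6 93 EC BE B8 E2 AF A0 CE AA F2 8F 95 83 F4 8D 80 8C F4 83 9A B7 E6 AA 83

U+25A1: 3-byte form → E2 96 A1.
U+0593: 2-byte form → D6 93.
U+CFB8: 3-byte form → EC BE B8.
U+2BE0: 3-byte form → E2 AF A0.
U+03AA: 2-byte form → CE AA.
U+8F543: 4-byte form → F2 8F 95 83.
U+10D00C: 4-byte form → F4 8D 80 8C.
U+1036B7: 4-byte form → F4 83 9A B7.
U+6A83: 3-byte form → E6 AA 83.
Concatenated (28 bytes): E2 96 A1 D6 93 EC BE B8 E2 AF A0 CE AA F2 8F 95 83 F4 8D 80 8C F4 83 9A B7 E6 AA 83.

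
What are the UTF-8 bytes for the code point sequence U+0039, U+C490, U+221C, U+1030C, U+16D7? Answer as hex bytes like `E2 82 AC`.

39 EC 92 90 E2 88 9C F0 90 8C 8C E1 9B 97

U+0039: 1-byte form → 39.
U+C490: 3-byte form → EC 92 90.
U+221C: 3-byte form → E2 88 9C.
U+1030C: 4-byte form → F0 90 8C 8C.
U+16D7: 3-byte form → E1 9B 97.
Concatenated (14 bytes): 39 EC 92 90 E2 88 9C F0 90 8C 8C E1 9B 97.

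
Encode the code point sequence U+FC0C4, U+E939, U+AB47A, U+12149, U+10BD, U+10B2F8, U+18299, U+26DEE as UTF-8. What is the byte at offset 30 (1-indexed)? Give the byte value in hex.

0xAE

1-indexed offset 30 is 0-indexed offset 29.
U+FC0C4 → 4-byte form F3 BC 83 84 at offsets 0–3.
U+E939 → 3-byte form EE A4 B9 at offsets 4–6.
U+AB47A → 4-byte form F2 AB 91 BA at offsets 7–10.
U+12149 → 4-byte form F0 92 85 89 at offsets 11–14.
U+10BD → 3-byte form E1 82 BD at offsets 15–17.
U+10B2F8 → 4-byte form F4 8B 8B B8 at offsets 18–21.
U+18299 → 4-byte form F0 98 8A 99 at offsets 22–25.
U+26DEE → 4-byte form F0 A6 B7 AE at offsets 26–29.
Offset 29 falls in char 8's range; it's byte 4 of F0 A6 B7 AE = 0xAE.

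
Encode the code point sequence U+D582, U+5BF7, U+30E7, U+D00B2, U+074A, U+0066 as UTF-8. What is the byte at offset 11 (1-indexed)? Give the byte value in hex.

1-indexed offset 11 is 0-indexed offset 10.
U+D582 → 3-byte form ED 96 82 at offsets 0–2.
U+5BF7 → 3-byte form E5 AF B7 at offsets 3–5.
U+30E7 → 3-byte form E3 83 A7 at offsets 6–8.
U+D00B2 → 4-byte form F3 90 82 B2 at offsets 9–12.
Offset 10 falls in char 4's range; it's byte 2 of F3 90 82 B2 = 0x90.

0x90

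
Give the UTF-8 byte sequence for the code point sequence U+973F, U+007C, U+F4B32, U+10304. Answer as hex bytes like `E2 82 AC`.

U+973F: 3-byte form → E9 9C BF.
U+007C: 1-byte form → 7C.
U+F4B32: 4-byte form → F3 B4 AC B2.
U+10304: 4-byte form → F0 90 8C 84.
Concatenated (12 bytes): E9 9C BF 7C F3 B4 AC B2 F0 90 8C 84.

E9 9C BF 7C F3 B4 AC B2 F0 90 8C 84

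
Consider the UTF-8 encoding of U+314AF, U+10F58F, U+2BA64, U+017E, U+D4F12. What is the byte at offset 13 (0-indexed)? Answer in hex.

U+314AF → 4-byte form F0 B1 92 AF at offsets 0–3.
U+10F58F → 4-byte form F4 8F 96 8F at offsets 4–7.
U+2BA64 → 4-byte form F0 AB A9 A4 at offsets 8–11.
U+017E → 2-byte form C5 BE at offsets 12–13.
Offset 13 falls in char 4's range; it's byte 2 of C5 BE = 0xBE.

0xBE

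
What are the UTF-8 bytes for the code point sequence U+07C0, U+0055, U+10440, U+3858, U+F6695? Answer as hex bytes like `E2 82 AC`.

U+07C0: 2-byte form → DF 80.
U+0055: 1-byte form → 55.
U+10440: 4-byte form → F0 90 91 80.
U+3858: 3-byte form → E3 A1 98.
U+F6695: 4-byte form → F3 B6 9A 95.
Concatenated (14 bytes): DF 80 55 F0 90 91 80 E3 A1 98 F3 B6 9A 95.

DF 80 55 F0 90 91 80 E3 A1 98 F3 B6 9A 95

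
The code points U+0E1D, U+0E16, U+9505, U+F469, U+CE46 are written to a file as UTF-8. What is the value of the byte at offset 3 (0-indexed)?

0xE0

U+0E1D → 3-byte form E0 B8 9D at offsets 0–2.
U+0E16 → 3-byte form E0 B8 96 at offsets 3–5.
Offset 3 falls in char 2's range; it's byte 1 of E0 B8 96 = 0xE0.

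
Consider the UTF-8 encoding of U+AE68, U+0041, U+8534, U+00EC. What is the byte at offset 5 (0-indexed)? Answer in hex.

0x94

U+AE68 → 3-byte form EA B9 A8 at offsets 0–2.
U+0041 → 1-byte form 41 at offsets 3–3.
U+8534 → 3-byte form E8 94 B4 at offsets 4–6.
Offset 5 falls in char 3's range; it's byte 2 of E8 94 B4 = 0x94.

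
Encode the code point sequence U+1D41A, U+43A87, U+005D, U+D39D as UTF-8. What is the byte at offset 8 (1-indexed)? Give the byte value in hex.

1-indexed offset 8 is 0-indexed offset 7.
U+1D41A → 4-byte form F0 9D 90 9A at offsets 0–3.
U+43A87 → 4-byte form F1 83 AA 87 at offsets 4–7.
Offset 7 falls in char 2's range; it's byte 4 of F1 83 AA 87 = 0x87.

0x87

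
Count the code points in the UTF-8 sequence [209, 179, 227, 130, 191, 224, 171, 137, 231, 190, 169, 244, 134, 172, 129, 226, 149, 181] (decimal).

6

Byte at offset 0: 0xD1 = 11010001 → 2-byte char (#1). Advance 2.
Byte at offset 2: 0xE3 = 11100011 → 3-byte char (#2). Advance 3.
Byte at offset 5: 0xE0 = 11100000 → 3-byte char (#3). Advance 3.
Byte at offset 8: 0xE7 = 11100111 → 3-byte char (#4). Advance 3.
Byte at offset 11: 0xF4 = 11110100 → 4-byte char (#5). Advance 4.
Byte at offset 15: 0xE2 = 11100010 → 3-byte char (#6). Advance 3.
Reached end at offset 18 after 6 code points.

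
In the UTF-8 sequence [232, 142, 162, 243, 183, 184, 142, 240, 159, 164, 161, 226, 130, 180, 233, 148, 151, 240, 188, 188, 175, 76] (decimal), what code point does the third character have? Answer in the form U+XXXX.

Offset 0: leading byte 0xE8 = 11101000 → 3-byte char #1 = E8 8E A2.
Offset 3: leading byte 0xF3 = 11110011 → 4-byte char #2 = F3 B7 B8 8E.
Offset 7: leading byte 0xF0 = 11110000 → 4-byte char #3 = F0 9F A4 A1.
Leading byte 0xF0 = 11110000 matches 11110xxx → 4-byte sequence.
Byte 1: 0xF0 = 11110000, payload 000 (3 bits).
Byte 2: 0x9F = 10011111 (10xxxxxx ✓), payload 011111.
Byte 3: 0xA4 = 10100100 (10xxxxxx ✓), payload 100100.
Byte 4: 0xA1 = 10100001 (10xxxxxx ✓), payload 100001.
Concatenate: 000011111100100100001 = 0x1F921 (21 bits → U+1F921).

U+1F921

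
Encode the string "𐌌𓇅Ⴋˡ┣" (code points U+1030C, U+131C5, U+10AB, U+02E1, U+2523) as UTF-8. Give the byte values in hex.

F0 90 8C 8C F0 93 87 85 E1 82 AB CB A1 E2 94 A3

U+1030C: 4-byte form → F0 90 8C 8C.
U+131C5: 4-byte form → F0 93 87 85.
U+10AB: 3-byte form → E1 82 AB.
U+02E1: 2-byte form → CB A1.
U+2523: 3-byte form → E2 94 A3.
Concatenated (16 bytes): F0 90 8C 8C F0 93 87 85 E1 82 AB CB A1 E2 94 A3.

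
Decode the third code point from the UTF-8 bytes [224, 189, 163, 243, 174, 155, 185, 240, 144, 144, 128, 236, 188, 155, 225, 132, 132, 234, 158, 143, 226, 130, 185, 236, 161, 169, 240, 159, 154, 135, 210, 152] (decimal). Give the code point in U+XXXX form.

U+10400

Offset 0: leading byte 0xE0 = 11100000 → 3-byte char #1 = E0 BD A3.
Offset 3: leading byte 0xF3 = 11110011 → 4-byte char #2 = F3 AE 9B B9.
Offset 7: leading byte 0xF0 = 11110000 → 4-byte char #3 = F0 90 90 80.
Leading byte 0xF0 = 11110000 matches 11110xxx → 4-byte sequence.
Byte 1: 0xF0 = 11110000, payload 000 (3 bits).
Byte 2: 0x90 = 10010000 (10xxxxxx ✓), payload 010000.
Byte 3: 0x90 = 10010000 (10xxxxxx ✓), payload 010000.
Byte 4: 0x80 = 10000000 (10xxxxxx ✓), payload 000000.
Concatenate: 000010000010000000000 = 0x10400 (21 bits → U+10400).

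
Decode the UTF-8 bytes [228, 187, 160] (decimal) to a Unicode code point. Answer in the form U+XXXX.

U+4EE0

Leading byte 0xE4 = 11100100 matches 1110xxxx → 3-byte sequence.
Byte 1: 0xE4 = 11100100, payload 0100 (4 bits).
Byte 2: 0xBB = 10111011 (10xxxxxx ✓), payload 111011.
Byte 3: 0xA0 = 10100000 (10xxxxxx ✓), payload 100000.
Concatenate: 0100111011100000 = 0x4EE0 (16 bits → U+4EE0).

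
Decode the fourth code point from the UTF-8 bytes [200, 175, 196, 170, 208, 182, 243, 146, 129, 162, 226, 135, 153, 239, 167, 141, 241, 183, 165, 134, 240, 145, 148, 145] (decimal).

Offset 0: leading byte 0xC8 = 11001000 → 2-byte char #1 = C8 AF.
Offset 2: leading byte 0xC4 = 11000100 → 2-byte char #2 = C4 AA.
Offset 4: leading byte 0xD0 = 11010000 → 2-byte char #3 = D0 B6.
Offset 6: leading byte 0xF3 = 11110011 → 4-byte char #4 = F3 92 81 A2.
Leading byte 0xF3 = 11110011 matches 11110xxx → 4-byte sequence.
Byte 1: 0xF3 = 11110011, payload 011 (3 bits).
Byte 2: 0x92 = 10010010 (10xxxxxx ✓), payload 010010.
Byte 3: 0x81 = 10000001 (10xxxxxx ✓), payload 000001.
Byte 4: 0xA2 = 10100010 (10xxxxxx ✓), payload 100010.
Concatenate: 011010010000001100010 = 0xD2062 (21 bits → U+D2062).

U+D2062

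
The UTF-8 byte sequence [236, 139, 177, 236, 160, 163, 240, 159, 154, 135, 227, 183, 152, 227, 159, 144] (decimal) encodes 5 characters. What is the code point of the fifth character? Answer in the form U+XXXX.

U+37D0

Offset 0: leading byte 0xEC = 11101100 → 3-byte char #1 = EC 8B B1.
Offset 3: leading byte 0xEC = 11101100 → 3-byte char #2 = EC A0 A3.
Offset 6: leading byte 0xF0 = 11110000 → 4-byte char #3 = F0 9F 9A 87.
Offset 10: leading byte 0xE3 = 11100011 → 3-byte char #4 = E3 B7 98.
Offset 13: leading byte 0xE3 = 11100011 → 3-byte char #5 = E3 9F 90.
Leading byte 0xE3 = 11100011 matches 1110xxxx → 3-byte sequence.
Byte 1: 0xE3 = 11100011, payload 0011 (4 bits).
Byte 2: 0x9F = 10011111 (10xxxxxx ✓), payload 011111.
Byte 3: 0x90 = 10010000 (10xxxxxx ✓), payload 010000.
Concatenate: 0011011111010000 = 0x37D0 (16 bits → U+37D0).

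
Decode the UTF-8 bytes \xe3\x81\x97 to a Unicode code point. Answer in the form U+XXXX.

Leading byte 0xE3 = 11100011 matches 1110xxxx → 3-byte sequence.
Byte 1: 0xE3 = 11100011, payload 0011 (4 bits).
Byte 2: 0x81 = 10000001 (10xxxxxx ✓), payload 000001.
Byte 3: 0x97 = 10010111 (10xxxxxx ✓), payload 010111.
Concatenate: 0011000001010111 = 0x3057 (16 bits → U+3057).

U+3057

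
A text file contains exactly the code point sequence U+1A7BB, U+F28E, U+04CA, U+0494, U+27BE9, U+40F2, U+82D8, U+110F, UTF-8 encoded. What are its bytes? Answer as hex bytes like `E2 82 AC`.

F0 9A 9E BB EF 8A 8E D3 8A D2 94 F0 A7 AF A9 E4 83 B2 E8 8B 98 E1 84 8F

U+1A7BB: 4-byte form → F0 9A 9E BB.
U+F28E: 3-byte form → EF 8A 8E.
U+04CA: 2-byte form → D3 8A.
U+0494: 2-byte form → D2 94.
U+27BE9: 4-byte form → F0 A7 AF A9.
U+40F2: 3-byte form → E4 83 B2.
U+82D8: 3-byte form → E8 8B 98.
U+110F: 3-byte form → E1 84 8F.
Concatenated (24 bytes): F0 9A 9E BB EF 8A 8E D3 8A D2 94 F0 A7 AF A9 E4 83 B2 E8 8B 98 E1 84 8F.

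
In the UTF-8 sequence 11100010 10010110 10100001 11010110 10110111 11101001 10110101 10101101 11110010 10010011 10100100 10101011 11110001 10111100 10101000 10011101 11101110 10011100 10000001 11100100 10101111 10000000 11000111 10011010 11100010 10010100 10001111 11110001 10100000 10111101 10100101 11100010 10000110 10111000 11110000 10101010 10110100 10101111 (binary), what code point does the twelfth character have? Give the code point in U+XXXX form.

Offset 0: leading byte 0xE2 = 11100010 → 3-byte char #1 = E2 96 A1.
Offset 3: leading byte 0xD6 = 11010110 → 2-byte char #2 = D6 B7.
Offset 5: leading byte 0xE9 = 11101001 → 3-byte char #3 = E9 B5 AD.
Offset 8: leading byte 0xF2 = 11110010 → 4-byte char #4 = F2 93 A4 AB.
Offset 12: leading byte 0xF1 = 11110001 → 4-byte char #5 = F1 BC A8 9D.
Offset 16: leading byte 0xEE = 11101110 → 3-byte char #6 = EE 9C 81.
Offset 19: leading byte 0xE4 = 11100100 → 3-byte char #7 = E4 AF 80.
Offset 22: leading byte 0xC7 = 11000111 → 2-byte char #8 = C7 9A.
Offset 24: leading byte 0xE2 = 11100010 → 3-byte char #9 = E2 94 8F.
Offset 27: leading byte 0xF1 = 11110001 → 4-byte char #10 = F1 A0 BD A5.
Offset 31: leading byte 0xE2 = 11100010 → 3-byte char #11 = E2 86 B8.
Offset 34: leading byte 0xF0 = 11110000 → 4-byte char #12 = F0 AA B4 AF.
Leading byte 0xF0 = 11110000 matches 11110xxx → 4-byte sequence.
Byte 1: 0xF0 = 11110000, payload 000 (3 bits).
Byte 2: 0xAA = 10101010 (10xxxxxx ✓), payload 101010.
Byte 3: 0xB4 = 10110100 (10xxxxxx ✓), payload 110100.
Byte 4: 0xAF = 10101111 (10xxxxxx ✓), payload 101111.
Concatenate: 000101010110100101111 = 0x2AD2F (21 bits → U+2AD2F).

U+2AD2F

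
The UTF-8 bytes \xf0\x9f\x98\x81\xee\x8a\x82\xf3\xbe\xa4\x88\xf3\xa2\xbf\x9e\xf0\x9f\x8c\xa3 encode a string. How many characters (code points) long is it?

Byte at offset 0: 0xF0 = 11110000 → 4-byte char (#1). Advance 4.
Byte at offset 4: 0xEE = 11101110 → 3-byte char (#2). Advance 3.
Byte at offset 7: 0xF3 = 11110011 → 4-byte char (#3). Advance 4.
Byte at offset 11: 0xF3 = 11110011 → 4-byte char (#4). Advance 4.
Byte at offset 15: 0xF0 = 11110000 → 4-byte char (#5). Advance 4.
Reached end at offset 19 after 5 code points.

5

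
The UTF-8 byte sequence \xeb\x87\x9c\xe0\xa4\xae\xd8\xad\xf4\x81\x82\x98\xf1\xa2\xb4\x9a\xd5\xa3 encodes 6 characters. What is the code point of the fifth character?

Offset 0: leading byte 0xEB = 11101011 → 3-byte char #1 = EB 87 9C.
Offset 3: leading byte 0xE0 = 11100000 → 3-byte char #2 = E0 A4 AE.
Offset 6: leading byte 0xD8 = 11011000 → 2-byte char #3 = D8 AD.
Offset 8: leading byte 0xF4 = 11110100 → 4-byte char #4 = F4 81 82 98.
Offset 12: leading byte 0xF1 = 11110001 → 4-byte char #5 = F1 A2 B4 9A.
Leading byte 0xF1 = 11110001 matches 11110xxx → 4-byte sequence.
Byte 1: 0xF1 = 11110001, payload 001 (3 bits).
Byte 2: 0xA2 = 10100010 (10xxxxxx ✓), payload 100010.
Byte 3: 0xB4 = 10110100 (10xxxxxx ✓), payload 110100.
Byte 4: 0x9A = 10011010 (10xxxxxx ✓), payload 011010.
Concatenate: 001100010110100011010 = 0x62D1A (21 bits → U+62D1A).

U+62D1A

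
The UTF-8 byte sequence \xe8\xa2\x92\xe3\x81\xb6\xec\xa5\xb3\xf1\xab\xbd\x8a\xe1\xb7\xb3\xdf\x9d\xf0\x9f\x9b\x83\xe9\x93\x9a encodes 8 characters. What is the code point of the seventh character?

U+1F6C3

Offset 0: leading byte 0xE8 = 11101000 → 3-byte char #1 = E8 A2 92.
Offset 3: leading byte 0xE3 = 11100011 → 3-byte char #2 = E3 81 B6.
Offset 6: leading byte 0xEC = 11101100 → 3-byte char #3 = EC A5 B3.
Offset 9: leading byte 0xF1 = 11110001 → 4-byte char #4 = F1 AB BD 8A.
Offset 13: leading byte 0xE1 = 11100001 → 3-byte char #5 = E1 B7 B3.
Offset 16: leading byte 0xDF = 11011111 → 2-byte char #6 = DF 9D.
Offset 18: leading byte 0xF0 = 11110000 → 4-byte char #7 = F0 9F 9B 83.
Leading byte 0xF0 = 11110000 matches 11110xxx → 4-byte sequence.
Byte 1: 0xF0 = 11110000, payload 000 (3 bits).
Byte 2: 0x9F = 10011111 (10xxxxxx ✓), payload 011111.
Byte 3: 0x9B = 10011011 (10xxxxxx ✓), payload 011011.
Byte 4: 0x83 = 10000011 (10xxxxxx ✓), payload 000011.
Concatenate: 000011111011011000011 = 0x1F6C3 (21 bits → U+1F6C3).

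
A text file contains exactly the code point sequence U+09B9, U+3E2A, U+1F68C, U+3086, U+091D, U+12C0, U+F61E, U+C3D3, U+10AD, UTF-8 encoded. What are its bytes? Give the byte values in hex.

E0 A6 B9 E3 B8 AA F0 9F 9A 8C E3 82 86 E0 A4 9D E1 8B 80 EF 98 9E EC 8F 93 E1 82 AD

U+09B9: 3-byte form → E0 A6 B9.
U+3E2A: 3-byte form → E3 B8 AA.
U+1F68C: 4-byte form → F0 9F 9A 8C.
U+3086: 3-byte form → E3 82 86.
U+091D: 3-byte form → E0 A4 9D.
U+12C0: 3-byte form → E1 8B 80.
U+F61E: 3-byte form → EF 98 9E.
U+C3D3: 3-byte form → EC 8F 93.
U+10AD: 3-byte form → E1 82 AD.
Concatenated (28 bytes): E0 A6 B9 E3 B8 AA F0 9F 9A 8C E3 82 86 E0 A4 9D E1 8B 80 EF 98 9E EC 8F 93 E1 82 AD.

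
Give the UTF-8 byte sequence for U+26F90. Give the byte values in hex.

F0 A6 BE 90

U+26F90 = 0x26F90 = 159632 decimal. In range U+10000–U+10FFFF → 4-byte form: 11110xxx 10xxxxxx 10xxxxxx 10xxxxxx.
Binary (21 bits): 000100110111110010000.
Split 3+6+6+6: 000 | 100110 | 111110 | 010000.
Byte 1: 11110000 = 0xF0.
Byte 2: 10100110 = 0xA6.
Byte 3: 10111110 = 0xBE.
Byte 4: 10010000 = 0x90.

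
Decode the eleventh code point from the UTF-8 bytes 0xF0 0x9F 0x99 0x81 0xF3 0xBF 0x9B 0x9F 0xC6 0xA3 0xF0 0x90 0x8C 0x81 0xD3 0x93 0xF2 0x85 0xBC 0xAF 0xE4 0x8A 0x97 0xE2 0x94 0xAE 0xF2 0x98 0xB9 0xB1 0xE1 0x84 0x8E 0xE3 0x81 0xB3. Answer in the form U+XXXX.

Offset 0: leading byte 0xF0 = 11110000 → 4-byte char #1 = F0 9F 99 81.
Offset 4: leading byte 0xF3 = 11110011 → 4-byte char #2 = F3 BF 9B 9F.
Offset 8: leading byte 0xC6 = 11000110 → 2-byte char #3 = C6 A3.
Offset 10: leading byte 0xF0 = 11110000 → 4-byte char #4 = F0 90 8C 81.
Offset 14: leading byte 0xD3 = 11010011 → 2-byte char #5 = D3 93.
Offset 16: leading byte 0xF2 = 11110010 → 4-byte char #6 = F2 85 BC AF.
Offset 20: leading byte 0xE4 = 11100100 → 3-byte char #7 = E4 8A 97.
Offset 23: leading byte 0xE2 = 11100010 → 3-byte char #8 = E2 94 AE.
Offset 26: leading byte 0xF2 = 11110010 → 4-byte char #9 = F2 98 B9 B1.
Offset 30: leading byte 0xE1 = 11100001 → 3-byte char #10 = E1 84 8E.
Offset 33: leading byte 0xE3 = 11100011 → 3-byte char #11 = E3 81 B3.
Leading byte 0xE3 = 11100011 matches 1110xxxx → 3-byte sequence.
Byte 1: 0xE3 = 11100011, payload 0011 (4 bits).
Byte 2: 0x81 = 10000001 (10xxxxxx ✓), payload 000001.
Byte 3: 0xB3 = 10110011 (10xxxxxx ✓), payload 110011.
Concatenate: 0011000001110011 = 0x3073 (16 bits → U+3073).

U+3073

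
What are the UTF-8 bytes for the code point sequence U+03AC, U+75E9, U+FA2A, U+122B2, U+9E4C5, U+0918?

CE AC E7 97 A9 EF A8 AA F0 92 8A B2 F2 9E 93 85 E0 A4 98

U+03AC: 2-byte form → CE AC.
U+75E9: 3-byte form → E7 97 A9.
U+FA2A: 3-byte form → EF A8 AA.
U+122B2: 4-byte form → F0 92 8A B2.
U+9E4C5: 4-byte form → F2 9E 93 85.
U+0918: 3-byte form → E0 A4 98.
Concatenated (19 bytes): CE AC E7 97 A9 EF A8 AA F0 92 8A B2 F2 9E 93 85 E0 A4 98.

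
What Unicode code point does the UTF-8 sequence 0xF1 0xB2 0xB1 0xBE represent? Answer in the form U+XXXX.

U+72C7E

Leading byte 0xF1 = 11110001 matches 11110xxx → 4-byte sequence.
Byte 1: 0xF1 = 11110001, payload 001 (3 bits).
Byte 2: 0xB2 = 10110010 (10xxxxxx ✓), payload 110010.
Byte 3: 0xB1 = 10110001 (10xxxxxx ✓), payload 110001.
Byte 4: 0xBE = 10111110 (10xxxxxx ✓), payload 111110.
Concatenate: 001110010110001111110 = 0x72C7E (21 bits → U+72C7E).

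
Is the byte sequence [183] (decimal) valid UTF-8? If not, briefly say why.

invalid (continuation byte with no leading byte)

Byte 0xB7 = 10110111 has the form 10xxxxxx — a continuation byte — but there is no preceding leading byte.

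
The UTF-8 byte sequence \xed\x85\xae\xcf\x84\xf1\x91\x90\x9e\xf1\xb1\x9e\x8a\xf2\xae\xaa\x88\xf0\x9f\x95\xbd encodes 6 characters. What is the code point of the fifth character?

U+AEA88

Offset 0: leading byte 0xED = 11101101 → 3-byte char #1 = ED 85 AE.
Offset 3: leading byte 0xCF = 11001111 → 2-byte char #2 = CF 84.
Offset 5: leading byte 0xF1 = 11110001 → 4-byte char #3 = F1 91 90 9E.
Offset 9: leading byte 0xF1 = 11110001 → 4-byte char #4 = F1 B1 9E 8A.
Offset 13: leading byte 0xF2 = 11110010 → 4-byte char #5 = F2 AE AA 88.
Leading byte 0xF2 = 11110010 matches 11110xxx → 4-byte sequence.
Byte 1: 0xF2 = 11110010, payload 010 (3 bits).
Byte 2: 0xAE = 10101110 (10xxxxxx ✓), payload 101110.
Byte 3: 0xAA = 10101010 (10xxxxxx ✓), payload 101010.
Byte 4: 0x88 = 10001000 (10xxxxxx ✓), payload 001000.
Concatenate: 010101110101010001000 = 0xAEA88 (21 bits → U+AEA88).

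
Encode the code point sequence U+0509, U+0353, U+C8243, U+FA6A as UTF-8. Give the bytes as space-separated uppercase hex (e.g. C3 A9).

D4 89 CD 93 F3 88 89 83 EF A9 AA

U+0509: 2-byte form → D4 89.
U+0353: 2-byte form → CD 93.
U+C8243: 4-byte form → F3 88 89 83.
U+FA6A: 3-byte form → EF A9 AA.
Concatenated (11 bytes): D4 89 CD 93 F3 88 89 83 EF A9 AA.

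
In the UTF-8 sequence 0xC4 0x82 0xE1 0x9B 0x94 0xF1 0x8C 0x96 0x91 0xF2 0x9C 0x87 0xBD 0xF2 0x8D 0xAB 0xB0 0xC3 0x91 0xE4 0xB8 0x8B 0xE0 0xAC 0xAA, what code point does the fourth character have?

Offset 0: leading byte 0xC4 = 11000100 → 2-byte char #1 = C4 82.
Offset 2: leading byte 0xE1 = 11100001 → 3-byte char #2 = E1 9B 94.
Offset 5: leading byte 0xF1 = 11110001 → 4-byte char #3 = F1 8C 96 91.
Offset 9: leading byte 0xF2 = 11110010 → 4-byte char #4 = F2 9C 87 BD.
Leading byte 0xF2 = 11110010 matches 11110xxx → 4-byte sequence.
Byte 1: 0xF2 = 11110010, payload 010 (3 bits).
Byte 2: 0x9C = 10011100 (10xxxxxx ✓), payload 011100.
Byte 3: 0x87 = 10000111 (10xxxxxx ✓), payload 000111.
Byte 4: 0xBD = 10111101 (10xxxxxx ✓), payload 111101.
Concatenate: 010011100000111111101 = 0x9C1FD (21 bits → U+9C1FD).

U+9C1FD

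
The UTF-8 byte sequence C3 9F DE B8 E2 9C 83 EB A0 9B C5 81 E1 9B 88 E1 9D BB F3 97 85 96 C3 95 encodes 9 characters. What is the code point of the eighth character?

Offset 0: leading byte 0xC3 = 11000011 → 2-byte char #1 = C3 9F.
Offset 2: leading byte 0xDE = 11011110 → 2-byte char #2 = DE B8.
Offset 4: leading byte 0xE2 = 11100010 → 3-byte char #3 = E2 9C 83.
Offset 7: leading byte 0xEB = 11101011 → 3-byte char #4 = EB A0 9B.
Offset 10: leading byte 0xC5 = 11000101 → 2-byte char #5 = C5 81.
Offset 12: leading byte 0xE1 = 11100001 → 3-byte char #6 = E1 9B 88.
Offset 15: leading byte 0xE1 = 11100001 → 3-byte char #7 = E1 9D BB.
Offset 18: leading byte 0xF3 = 11110011 → 4-byte char #8 = F3 97 85 96.
Leading byte 0xF3 = 11110011 matches 11110xxx → 4-byte sequence.
Byte 1: 0xF3 = 11110011, payload 011 (3 bits).
Byte 2: 0x97 = 10010111 (10xxxxxx ✓), payload 010111.
Byte 3: 0x85 = 10000101 (10xxxxxx ✓), payload 000101.
Byte 4: 0x96 = 10010110 (10xxxxxx ✓), payload 010110.
Concatenate: 011010111000101010110 = 0xD7156 (21 bits → U+D7156).

U+D7156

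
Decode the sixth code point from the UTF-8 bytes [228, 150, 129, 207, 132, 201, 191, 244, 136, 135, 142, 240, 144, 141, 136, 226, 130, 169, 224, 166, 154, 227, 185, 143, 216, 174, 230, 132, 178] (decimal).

U+20A9

Offset 0: leading byte 0xE4 = 11100100 → 3-byte char #1 = E4 96 81.
Offset 3: leading byte 0xCF = 11001111 → 2-byte char #2 = CF 84.
Offset 5: leading byte 0xC9 = 11001001 → 2-byte char #3 = C9 BF.
Offset 7: leading byte 0xF4 = 11110100 → 4-byte char #4 = F4 88 87 8E.
Offset 11: leading byte 0xF0 = 11110000 → 4-byte char #5 = F0 90 8D 88.
Offset 15: leading byte 0xE2 = 11100010 → 3-byte char #6 = E2 82 A9.
Leading byte 0xE2 = 11100010 matches 1110xxxx → 3-byte sequence.
Byte 1: 0xE2 = 11100010, payload 0010 (4 bits).
Byte 2: 0x82 = 10000010 (10xxxxxx ✓), payload 000010.
Byte 3: 0xA9 = 10101001 (10xxxxxx ✓), payload 101001.
Concatenate: 0010000010101001 = 0x20A9 (16 bits → U+20A9).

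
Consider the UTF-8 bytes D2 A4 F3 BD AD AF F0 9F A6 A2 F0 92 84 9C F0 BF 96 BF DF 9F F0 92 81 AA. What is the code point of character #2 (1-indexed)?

Offset 0: leading byte 0xD2 = 11010010 → 2-byte char #1 = D2 A4.
Offset 2: leading byte 0xF3 = 11110011 → 4-byte char #2 = F3 BD AD AF.
Leading byte 0xF3 = 11110011 matches 11110xxx → 4-byte sequence.
Byte 1: 0xF3 = 11110011, payload 011 (3 bits).
Byte 2: 0xBD = 10111101 (10xxxxxx ✓), payload 111101.
Byte 3: 0xAD = 10101101 (10xxxxxx ✓), payload 101101.
Byte 4: 0xAF = 10101111 (10xxxxxx ✓), payload 101111.
Concatenate: 011111101101101101111 = 0xFDB6F (21 bits → U+FDB6F).

U+FDB6F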